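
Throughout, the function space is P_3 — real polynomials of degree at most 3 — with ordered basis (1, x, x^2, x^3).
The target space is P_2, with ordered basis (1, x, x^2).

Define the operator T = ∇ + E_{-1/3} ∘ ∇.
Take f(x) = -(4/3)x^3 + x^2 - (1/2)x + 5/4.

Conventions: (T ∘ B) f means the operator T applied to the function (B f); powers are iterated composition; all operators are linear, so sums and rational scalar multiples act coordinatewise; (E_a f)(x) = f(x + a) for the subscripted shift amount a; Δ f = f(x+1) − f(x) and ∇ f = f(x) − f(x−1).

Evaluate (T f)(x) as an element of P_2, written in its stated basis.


the image equals g(x) = -8x^2 + (44/3)x - 73/9

∇ f = -4x^2 + 6x - 17/6
∇ f = -4x^2 + 6x - 17/6
E_{-1/3} ∇ f = -4x^2 + (26/3)x - 95/18
(∇ + E_{-1/3} ∘ ∇) f = -8x^2 + (44/3)x - 73/9


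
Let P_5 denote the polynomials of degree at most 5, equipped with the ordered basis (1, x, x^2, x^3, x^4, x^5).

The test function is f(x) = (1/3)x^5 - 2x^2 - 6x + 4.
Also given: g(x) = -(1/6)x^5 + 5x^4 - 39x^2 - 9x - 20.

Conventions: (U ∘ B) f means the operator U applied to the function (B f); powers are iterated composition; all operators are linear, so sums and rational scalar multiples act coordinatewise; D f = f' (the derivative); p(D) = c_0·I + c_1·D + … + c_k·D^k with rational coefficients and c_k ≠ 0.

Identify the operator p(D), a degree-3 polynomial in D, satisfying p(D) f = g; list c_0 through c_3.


D^0 f = (1/3)x^5 - 2x^2 - 6x + 4
D^1 f = (5/3)x^4 - 4x - 6
D^2 f = (20/3)x^3 - 4
D^3 f = 20x^2
matching coefficients of g against c_0 f + c_1 Df + … from the top degree down determines the c_i
solution: c_0 = -1/2, c_1 = 3, c_2 = 0, c_3 = -2

p(D) = -(1/2)·I + 3·D − 2·D^3, i.e. c_0 = -1/2, c_1 = 3, c_2 = 0, c_3 = -2


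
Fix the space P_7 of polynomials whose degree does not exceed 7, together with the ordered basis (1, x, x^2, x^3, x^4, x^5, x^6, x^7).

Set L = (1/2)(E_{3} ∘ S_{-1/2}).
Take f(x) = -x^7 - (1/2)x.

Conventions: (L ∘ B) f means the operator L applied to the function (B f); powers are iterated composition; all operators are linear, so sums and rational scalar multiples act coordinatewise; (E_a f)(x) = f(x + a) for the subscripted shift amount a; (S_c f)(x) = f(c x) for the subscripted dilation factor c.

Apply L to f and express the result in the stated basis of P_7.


S_{-1/2} f = (1/128)x^7 + (1/4)x
E_{3} S_{-1/2} f = (1/128)x^7 + (21/128)x^6 + (189/128)x^5 + (945/128)x^4 + (2835/128)x^3 + (5103/128)x^2 + (5135/128)x + 2283/128
((1/2)(E_{3} ∘ S_{-1/2})) f = (1/256)x^7 + (21/256)x^6 + (189/256)x^5 + (945/256)x^4 + (2835/256)x^3 + (5103/256)x^2 + (5135/256)x + 2283/256

the image equals g(x) = (1/256)x^7 + (21/256)x^6 + (189/256)x^5 + (945/256)x^4 + (2835/256)x^3 + (5103/256)x^2 + (5135/256)x + 2283/256


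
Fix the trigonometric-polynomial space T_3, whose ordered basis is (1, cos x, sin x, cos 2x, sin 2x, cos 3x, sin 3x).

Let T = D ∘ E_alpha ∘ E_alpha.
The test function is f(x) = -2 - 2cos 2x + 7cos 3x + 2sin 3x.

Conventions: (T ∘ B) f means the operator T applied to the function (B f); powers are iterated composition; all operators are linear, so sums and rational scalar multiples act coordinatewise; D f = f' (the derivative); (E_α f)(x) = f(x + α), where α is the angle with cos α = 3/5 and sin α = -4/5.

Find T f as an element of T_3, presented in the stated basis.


the image equals g(x) = (1344/625)cos 2x - (2108/625)sin 2x - (145698/15625)cos 3x - (308589/15625)sin 3x

E_alpha f = -2 + (14/25)cos 2x - (48/25)sin 2x - (907/125)cos 3x + (74/125)sin 3x
E_alpha E_alpha f = -2 + (1054/625)cos 2x + (672/625)sin 2x + (102863/15625)cos 3x - (48566/15625)sin 3x
D E_alpha E_alpha f = (1344/625)cos 2x - (2108/625)sin 2x - (145698/15625)cos 3x - (308589/15625)sin 3x


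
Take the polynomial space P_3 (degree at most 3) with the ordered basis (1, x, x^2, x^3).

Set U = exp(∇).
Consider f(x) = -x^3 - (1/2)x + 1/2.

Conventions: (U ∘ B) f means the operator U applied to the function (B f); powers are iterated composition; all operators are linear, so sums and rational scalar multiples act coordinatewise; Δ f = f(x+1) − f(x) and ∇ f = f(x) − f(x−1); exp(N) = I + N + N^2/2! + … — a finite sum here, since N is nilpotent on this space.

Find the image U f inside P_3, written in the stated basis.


order-1 term: -3x^2 + 3x - 3/2
order-2 term: -3x + 3
order-3 term: -1
the series for exp(∇) f terminates at order 3
exp(∇) f = -x^3 - 3x^2 - (1/2)x + 1

the image equals g(x) = -x^3 - 3x^2 - (1/2)x + 1


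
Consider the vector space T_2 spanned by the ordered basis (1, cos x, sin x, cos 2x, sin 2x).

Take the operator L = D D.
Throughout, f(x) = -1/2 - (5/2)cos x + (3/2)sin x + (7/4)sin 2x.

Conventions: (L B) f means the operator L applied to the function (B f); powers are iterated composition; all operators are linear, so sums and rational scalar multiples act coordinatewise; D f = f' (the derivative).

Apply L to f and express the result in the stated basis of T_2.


the image equals g(x) = (5/2)cos x - (3/2)sin x - 7sin 2x

D f = (3/2)cos x + (5/2)sin x + (7/2)cos 2x
D D f = (5/2)cos x - (3/2)sin x - 7sin 2x


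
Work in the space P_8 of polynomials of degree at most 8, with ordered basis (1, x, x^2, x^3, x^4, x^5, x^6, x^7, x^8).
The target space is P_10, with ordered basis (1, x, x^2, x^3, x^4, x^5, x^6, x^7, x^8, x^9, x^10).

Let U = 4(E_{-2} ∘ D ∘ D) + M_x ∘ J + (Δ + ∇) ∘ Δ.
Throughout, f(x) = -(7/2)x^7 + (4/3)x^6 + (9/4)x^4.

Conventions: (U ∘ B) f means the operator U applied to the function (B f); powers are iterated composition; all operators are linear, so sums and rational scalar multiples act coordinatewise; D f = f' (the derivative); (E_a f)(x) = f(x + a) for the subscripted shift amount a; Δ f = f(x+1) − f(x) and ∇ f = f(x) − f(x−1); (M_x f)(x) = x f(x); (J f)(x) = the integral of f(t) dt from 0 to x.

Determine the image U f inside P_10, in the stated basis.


D f = -(49/2)x^6 + 8x^5 + 9x^3
D D f = -147x^5 + 40x^4 + 27x^2
E_{-2} D D f = -147x^5 + 1510x^4 - 6200x^3 + 12747x^2 - 13148x + 5452
(4(E_{-2} ∘ D ∘ D)) f = -588x^5 + 6040x^4 - 24800x^3 + 50988x^2 - 52592x + 21808
J f = -(7/16)x^8 + (4/21)x^7 + (9/20)x^5
M_x J f = -(7/16)x^9 + (4/21)x^8 + (9/20)x^6
Δ f = -(49/2)x^6 - (131/2)x^5 - (205/2)x^4 - (521/6)x^3 - 40x^2 - (15/2)x + 1/12
Δ Δ f = -147x^5 - 695x^4 - 1555x^3 - 1898x^2 - 1225x - 1961/6
∇ Δ f = -147x^5 + 40x^4 - 245x^3 + 67x^2 - 49x + 43/6
(Δ + ∇) Δ f = -294x^5 - 655x^4 - 1800x^3 - 1831x^2 - 1274x - 959/3
(4(E_{-2} ∘ D ∘ D) + M_x ∘ J + (Δ + ∇) ∘ Δ) f = -(7/16)x^9 + (4/21)x^8 + (9/20)x^6 - 882x^5 + 5385x^4 - 26600x^3 + 49157x^2 - 53866x + 64465/3

g(x) = -(7/16)x^9 + (4/21)x^8 + (9/20)x^6 - 882x^5 + 5385x^4 - 26600x^3 + 49157x^2 - 53866x + 64465/3


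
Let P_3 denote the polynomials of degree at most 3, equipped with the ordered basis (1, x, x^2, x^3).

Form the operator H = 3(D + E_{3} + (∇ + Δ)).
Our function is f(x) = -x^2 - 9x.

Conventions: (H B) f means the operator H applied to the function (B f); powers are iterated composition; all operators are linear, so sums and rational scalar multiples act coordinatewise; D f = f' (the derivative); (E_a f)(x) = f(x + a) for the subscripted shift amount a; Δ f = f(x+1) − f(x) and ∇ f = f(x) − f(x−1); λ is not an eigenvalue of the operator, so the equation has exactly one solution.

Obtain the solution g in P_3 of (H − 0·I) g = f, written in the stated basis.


write g with unknown coordinates in the stated basis and equate coefficients in (H − 0·I) g = f
solving from the highest basis element down gives g = -(1/3)x^2 + x - 3
check: H g = -x^2 - 9x
so H g − 0·g = -x^2 - 9x = f ✓

g(x) = -(1/3)x^2 + x - 3


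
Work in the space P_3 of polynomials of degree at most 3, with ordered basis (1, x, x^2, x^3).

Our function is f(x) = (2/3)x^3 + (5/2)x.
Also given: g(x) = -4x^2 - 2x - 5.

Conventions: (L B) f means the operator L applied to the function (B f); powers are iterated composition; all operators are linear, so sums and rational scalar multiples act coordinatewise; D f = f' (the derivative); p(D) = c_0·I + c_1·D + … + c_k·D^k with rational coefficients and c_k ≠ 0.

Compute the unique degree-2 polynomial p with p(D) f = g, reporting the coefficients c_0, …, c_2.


D^0 f = (2/3)x^3 + (5/2)x
D^1 f = 2x^2 + 5/2
D^2 f = 4x
matching coefficients of g against c_0 f + c_1 Df + … from the top degree down determines the c_i
solution: c_0 = 0, c_1 = -2, c_2 = -1/2

c_0 = 0, c_1 = -2, c_2 = -1/2


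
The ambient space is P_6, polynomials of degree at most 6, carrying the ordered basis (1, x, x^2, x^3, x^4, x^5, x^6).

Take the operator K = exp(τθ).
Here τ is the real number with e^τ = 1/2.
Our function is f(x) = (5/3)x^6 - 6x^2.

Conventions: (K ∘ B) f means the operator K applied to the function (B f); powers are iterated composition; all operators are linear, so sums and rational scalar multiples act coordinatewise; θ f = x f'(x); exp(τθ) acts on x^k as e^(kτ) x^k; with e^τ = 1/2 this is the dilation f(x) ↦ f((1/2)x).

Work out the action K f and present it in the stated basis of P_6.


exp(τθ) x^k = e^(kτ) x^k; with e^τ = 1/2 this sends x^k to (1/2)^k x^k
x^2 ↦ 1/4 x^2
x^6 ↦ 1/64 x^6
applying this coordinatewise to f: exp(τθ) f = (5/192)x^6 - (3/2)x^2

the image equals g(x) = (5/192)x^6 - (3/2)x^2


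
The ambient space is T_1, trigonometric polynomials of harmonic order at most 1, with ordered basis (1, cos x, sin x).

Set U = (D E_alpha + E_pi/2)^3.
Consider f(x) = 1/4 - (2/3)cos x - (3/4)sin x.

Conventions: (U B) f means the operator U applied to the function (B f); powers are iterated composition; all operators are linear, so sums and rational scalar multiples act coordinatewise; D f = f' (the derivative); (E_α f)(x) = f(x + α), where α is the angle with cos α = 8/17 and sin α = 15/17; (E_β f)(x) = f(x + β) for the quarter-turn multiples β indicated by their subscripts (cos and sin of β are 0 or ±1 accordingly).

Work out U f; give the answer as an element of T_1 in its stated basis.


E_alpha f = 1/4 - (199/204)cos x + (4/17)sin x
D E_alpha f = (4/17)cos x + (199/204)sin x
E_pi/2 f = 1/4 - (3/4)cos x + (2/3)sin x
(D E_alpha + E_pi/2) f = 1/4 - (35/68)cos x + (335/204)sin x
E_alpha (D E_alpha + E_pi/2) f = 1/4 + (1395/1156)cos x + (4255/3468)sin x
D E_alpha (D E_alpha + E_pi/2) f = (4255/3468)cos x - (1395/1156)sin x
E_pi/2 (D E_alpha + E_pi/2) f = 1/4 + (335/204)cos x + (35/68)sin x
(D E_alpha + E_pi/2) (D E_alpha + E_pi/2) f = 1/4 + (4975/1734)cos x - (200/289)sin x
E_alpha (D E_alpha + E_pi/2) (D E_alpha + E_pi/2) f = 1/4 + (10900/14739)cos x - (28075/9826)sin x
D E_alpha (D E_alpha + E_pi/2) (D E_alpha + E_pi/2) f = -(28075/9826)cos x - (10900/14739)sin x
E_pi/2 (D E_alpha + E_pi/2) (D E_alpha + E_pi/2) f = 1/4 - (200/289)cos x - (4975/1734)sin x
(D E_alpha + E_pi/2) (D E_alpha + E_pi/2) (D E_alpha + E_pi/2) f = 1/4 - (34875/9826)cos x - (106375/29478)sin x

the image equals g(x) = 1/4 - (34875/9826)cos x - (106375/29478)sin x


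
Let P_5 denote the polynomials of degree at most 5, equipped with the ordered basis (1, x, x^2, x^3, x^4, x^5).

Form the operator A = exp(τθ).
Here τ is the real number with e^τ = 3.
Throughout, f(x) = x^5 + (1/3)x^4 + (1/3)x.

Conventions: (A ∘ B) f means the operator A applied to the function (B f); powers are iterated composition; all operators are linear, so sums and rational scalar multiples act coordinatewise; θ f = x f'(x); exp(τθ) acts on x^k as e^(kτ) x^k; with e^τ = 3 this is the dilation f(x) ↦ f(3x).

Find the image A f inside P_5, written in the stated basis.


the image equals g(x) = 243x^5 + 27x^4 + x

exp(τθ) x^k = e^(kτ) x^k; with e^τ = 3 this sends x^k to 3^k x^k
x ↦ 3 x
x^4 ↦ 81 x^4
x^5 ↦ 243 x^5
applying this coordinatewise to f: exp(τθ) f = 243x^5 + 27x^4 + x


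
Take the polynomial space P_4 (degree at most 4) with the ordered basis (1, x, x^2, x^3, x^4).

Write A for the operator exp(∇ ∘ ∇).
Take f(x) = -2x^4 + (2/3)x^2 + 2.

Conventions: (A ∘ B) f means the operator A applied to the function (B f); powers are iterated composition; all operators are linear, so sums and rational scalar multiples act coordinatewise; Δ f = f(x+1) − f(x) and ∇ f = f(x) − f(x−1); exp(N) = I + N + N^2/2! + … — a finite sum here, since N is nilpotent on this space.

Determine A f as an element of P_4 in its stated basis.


g(x) = -2x^4 - (70/3)x^2 + 48x - 146/3

order-1 term: -24x^2 + 48x - 80/3
order-2 term: -24
the series for exp(∇ ∘ ∇) f terminates at order 2
exp(∇ ∘ ∇) f = -2x^4 - (70/3)x^2 + 48x - 146/3


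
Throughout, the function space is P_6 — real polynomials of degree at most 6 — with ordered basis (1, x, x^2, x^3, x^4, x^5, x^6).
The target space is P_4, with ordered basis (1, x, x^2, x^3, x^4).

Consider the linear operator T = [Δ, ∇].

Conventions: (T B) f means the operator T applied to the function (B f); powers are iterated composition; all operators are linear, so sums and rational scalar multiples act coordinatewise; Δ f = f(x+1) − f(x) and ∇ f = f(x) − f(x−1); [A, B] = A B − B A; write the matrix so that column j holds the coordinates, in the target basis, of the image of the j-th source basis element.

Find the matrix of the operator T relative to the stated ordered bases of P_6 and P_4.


the matrix is [[0, 0, 0, 0, 0, 0, 0]; [0, 0, 0, 0, 0, 0, 0]; [0, 0, 0, 0, 0, 0, 0]; [0, 0, 0, 0, 0, 0, 0]; [0, 0, 0, 0, 0, 0, 0]] (rows listed top to bottom)

image of 1: 0
image of x: 0
image of x^2: 0
image of x^3: 0
image of x^4: 0
image of x^5: 0
image of x^6: 0
each image's coordinates form column j of the matrix


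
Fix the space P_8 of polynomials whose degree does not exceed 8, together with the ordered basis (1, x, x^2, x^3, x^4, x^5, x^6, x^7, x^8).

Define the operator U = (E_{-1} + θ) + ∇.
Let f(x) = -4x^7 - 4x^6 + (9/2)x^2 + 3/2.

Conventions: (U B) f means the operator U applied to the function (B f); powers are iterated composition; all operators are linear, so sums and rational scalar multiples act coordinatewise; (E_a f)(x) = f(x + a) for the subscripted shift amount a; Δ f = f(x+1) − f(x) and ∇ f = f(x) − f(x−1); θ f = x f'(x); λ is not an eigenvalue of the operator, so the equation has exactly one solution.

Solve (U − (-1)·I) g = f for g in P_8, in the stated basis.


write g with unknown coordinates in the stated basis and equate coefficients in (U − (-1)·I) g = f
solving from the highest basis element down gives g = -(4/9)x^7 - (1/2)x^6 + (9/8)x^2 + 3/4
check: U g = -(32/9)x^7 - (7/2)x^6 + (27/8)x^2 + 3/4
so U g − (-1)·g = -4x^7 - 4x^6 + (9/2)x^2 + 3/2 = f ✓

the image equals g(x) = -(4/9)x^7 - (1/2)x^6 + (9/8)x^2 + 3/4


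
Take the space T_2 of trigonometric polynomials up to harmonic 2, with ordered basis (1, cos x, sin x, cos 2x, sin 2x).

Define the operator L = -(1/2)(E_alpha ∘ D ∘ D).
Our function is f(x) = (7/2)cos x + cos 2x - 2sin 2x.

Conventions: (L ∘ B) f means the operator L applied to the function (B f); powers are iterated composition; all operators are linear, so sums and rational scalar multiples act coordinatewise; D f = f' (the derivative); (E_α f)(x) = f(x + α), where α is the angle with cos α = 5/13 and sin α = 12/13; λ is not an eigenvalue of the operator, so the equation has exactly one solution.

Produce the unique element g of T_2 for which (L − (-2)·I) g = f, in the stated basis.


the result is g(x) = (133/87)cos x + (28/87)sin x + (29/20)cos 2x + (1/10)sin 2x

write g with unknown coordinates in the stated basis and equate coefficients in (L − (-2)·I) g = f
solving from the highest basis element down gives g = (133/87)cos x + (28/87)sin x + (29/20)cos 2x + (1/10)sin 2x
check: L g = (77/174)cos x - (56/87)sin x - (19/10)cos 2x - (11/5)sin 2x
so L g − (-2)·g = (7/2)cos x + cos 2x - 2sin 2x = f ✓


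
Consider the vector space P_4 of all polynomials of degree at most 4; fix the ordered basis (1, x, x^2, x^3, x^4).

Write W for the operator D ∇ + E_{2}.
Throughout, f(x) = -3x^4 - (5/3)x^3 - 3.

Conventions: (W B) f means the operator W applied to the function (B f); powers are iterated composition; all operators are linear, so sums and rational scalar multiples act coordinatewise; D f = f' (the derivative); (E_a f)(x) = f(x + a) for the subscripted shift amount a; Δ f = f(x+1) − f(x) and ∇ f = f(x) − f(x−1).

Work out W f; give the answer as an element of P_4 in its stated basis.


∇ f = -12x^3 + 13x^2 - 7x + 4/3
D ∇ f = -36x^2 + 26x - 7
E_{2} f = -3x^4 - (77/3)x^3 - 82x^2 - 116x - 193/3
(D ∇ + E_{2}) f = -3x^4 - (77/3)x^3 - 118x^2 - 90x - 214/3

the result is g(x) = -3x^4 - (77/3)x^3 - 118x^2 - 90x - 214/3


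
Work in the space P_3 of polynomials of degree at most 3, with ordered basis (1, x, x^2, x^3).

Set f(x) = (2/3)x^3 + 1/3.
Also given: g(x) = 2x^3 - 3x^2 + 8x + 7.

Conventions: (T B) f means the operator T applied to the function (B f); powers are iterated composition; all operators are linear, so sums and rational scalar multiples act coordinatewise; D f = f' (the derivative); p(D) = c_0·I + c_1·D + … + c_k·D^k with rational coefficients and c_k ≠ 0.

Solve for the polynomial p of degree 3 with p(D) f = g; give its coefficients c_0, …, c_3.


c_0 = 3, c_1 = -3/2, c_2 = 2, c_3 = 3/2

D^0 f = (2/3)x^3 + 1/3
D^1 f = 2x^2
D^2 f = 4x
D^3 f = 4
matching coefficients of g against c_0 f + c_1 Df + … from the top degree down determines the c_i
solution: c_0 = 3, c_1 = -3/2, c_2 = 2, c_3 = 3/2


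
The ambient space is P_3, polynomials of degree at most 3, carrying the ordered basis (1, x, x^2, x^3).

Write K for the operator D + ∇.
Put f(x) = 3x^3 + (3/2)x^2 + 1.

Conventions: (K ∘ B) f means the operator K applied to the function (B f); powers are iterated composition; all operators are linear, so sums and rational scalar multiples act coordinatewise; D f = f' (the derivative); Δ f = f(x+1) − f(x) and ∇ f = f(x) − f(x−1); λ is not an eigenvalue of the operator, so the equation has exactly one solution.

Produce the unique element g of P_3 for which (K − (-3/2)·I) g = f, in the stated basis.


the result is g(x) = 2x^3 - 7x^2 + (68/3)x - 320/9

write g with unknown coordinates in the stated basis and equate coefficients in (K − (-3/2)·I) g = f
solving from the highest basis element down gives g = 2x^3 - 7x^2 + (68/3)x - 320/9
check: K g = 12x^2 - 34x + 163/3
so K g − (-3/2)·g = 3x^3 + (3/2)x^2 + 1 = f ✓


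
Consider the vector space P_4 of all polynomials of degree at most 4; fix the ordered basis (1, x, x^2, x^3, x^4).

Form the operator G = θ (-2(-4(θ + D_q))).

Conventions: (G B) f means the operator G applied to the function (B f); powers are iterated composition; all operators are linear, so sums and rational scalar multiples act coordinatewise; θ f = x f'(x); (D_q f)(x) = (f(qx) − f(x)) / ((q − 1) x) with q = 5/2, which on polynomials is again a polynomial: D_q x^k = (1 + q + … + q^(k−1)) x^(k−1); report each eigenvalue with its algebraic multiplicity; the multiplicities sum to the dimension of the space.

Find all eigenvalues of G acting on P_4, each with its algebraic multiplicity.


image of 1: 0
image of x: 8x
image of x^2: 32x^2 + 28x
image of x^3: 72x^3 + 156x^2
image of x^4: 128x^4 + 609x^3
the matrix is upper triangular; its diagonal is (0, 8, 32, 72, 128)
for a triangular matrix the eigenvalues are the diagonal entries, with algebraic multiplicity their repetition count

λ = 0 (multiplicity 1), λ = 8 (multiplicity 1), λ = 32 (multiplicity 1), λ = 72 (multiplicity 1), λ = 128 (multiplicity 1)


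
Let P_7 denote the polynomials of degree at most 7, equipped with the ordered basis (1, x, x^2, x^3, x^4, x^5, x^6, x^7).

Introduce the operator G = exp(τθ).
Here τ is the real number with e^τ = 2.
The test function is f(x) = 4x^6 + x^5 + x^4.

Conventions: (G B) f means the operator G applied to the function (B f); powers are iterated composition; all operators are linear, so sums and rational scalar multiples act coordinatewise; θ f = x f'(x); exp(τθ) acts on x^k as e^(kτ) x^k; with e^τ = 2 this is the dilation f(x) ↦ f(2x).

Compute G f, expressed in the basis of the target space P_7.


exp(τθ) x^k = e^(kτ) x^k; with e^τ = 2 this sends x^k to 2^k x^k
x^4 ↦ 16 x^4
x^5 ↦ 32 x^5
x^6 ↦ 64 x^6
applying this coordinatewise to f: exp(τθ) f = 256x^6 + 32x^5 + 16x^4

the image equals g(x) = 256x^6 + 32x^5 + 16x^4


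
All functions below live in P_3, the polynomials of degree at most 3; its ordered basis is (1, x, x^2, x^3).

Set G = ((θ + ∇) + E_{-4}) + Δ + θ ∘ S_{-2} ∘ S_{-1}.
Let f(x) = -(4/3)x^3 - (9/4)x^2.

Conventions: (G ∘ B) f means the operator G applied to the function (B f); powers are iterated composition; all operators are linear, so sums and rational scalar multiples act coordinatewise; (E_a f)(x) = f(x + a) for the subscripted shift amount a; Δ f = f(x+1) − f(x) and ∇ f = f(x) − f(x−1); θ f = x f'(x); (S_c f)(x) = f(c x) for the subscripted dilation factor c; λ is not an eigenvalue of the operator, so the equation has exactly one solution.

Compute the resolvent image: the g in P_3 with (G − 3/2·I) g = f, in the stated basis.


the image equals g(x) = -(8/159)x^3 - (541/2014)x^2 + (540/1007)x - 13600/3021

write g with unknown coordinates in the stated basis and equate coefficients in (G − 3/2·I) g = f
solving from the highest basis element down gives g = -(8/159)x^3 - (541/2014)x^2 + (540/1007)x - 13600/3021
check: G g = -(224/159)x^3 - (5343/2014)x^2 + (810/1007)x - 6800/1007
so G g − 3/2·g = -(4/3)x^3 - (9/4)x^2 = f ✓


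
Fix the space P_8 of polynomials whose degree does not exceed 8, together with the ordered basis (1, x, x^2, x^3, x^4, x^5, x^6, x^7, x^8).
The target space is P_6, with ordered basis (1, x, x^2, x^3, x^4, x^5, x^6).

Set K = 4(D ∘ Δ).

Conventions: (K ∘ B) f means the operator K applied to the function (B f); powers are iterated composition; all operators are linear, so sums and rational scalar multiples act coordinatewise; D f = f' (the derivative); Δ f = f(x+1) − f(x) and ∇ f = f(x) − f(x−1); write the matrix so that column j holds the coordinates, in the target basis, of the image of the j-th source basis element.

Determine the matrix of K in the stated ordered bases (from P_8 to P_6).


the matrix is [[0, 0, 8, 12, 16, 20, 24, 28, 32]; [0, 0, 0, 24, 48, 80, 120, 168, 224]; [0, 0, 0, 0, 48, 120, 240, 420, 672]; [0, 0, 0, 0, 0, 80, 240, 560, 1120]; [0, 0, 0, 0, 0, 0, 120, 420, 1120]; [0, 0, 0, 0, 0, 0, 0, 168, 672]; [0, 0, 0, 0, 0, 0, 0, 0, 224]] (rows listed top to bottom)

image of 1: 0
image of x: 0
image of x^2: 8
image of x^3: 24x + 12
image of x^4: 48x^2 + 48x + 16
image of x^5: 80x^3 + 120x^2 + 80x + 20
image of x^6: 120x^4 + 240x^3 + 240x^2 + 120x + 24
image of x^7: 168x^5 + 420x^4 + 560x^3 + 420x^2 + 168x + 28
image of x^8: 224x^6 + 672x^5 + 1120x^4 + 1120x^3 + 672x^2 + 224x + 32
each image's coordinates form column j of the matrix


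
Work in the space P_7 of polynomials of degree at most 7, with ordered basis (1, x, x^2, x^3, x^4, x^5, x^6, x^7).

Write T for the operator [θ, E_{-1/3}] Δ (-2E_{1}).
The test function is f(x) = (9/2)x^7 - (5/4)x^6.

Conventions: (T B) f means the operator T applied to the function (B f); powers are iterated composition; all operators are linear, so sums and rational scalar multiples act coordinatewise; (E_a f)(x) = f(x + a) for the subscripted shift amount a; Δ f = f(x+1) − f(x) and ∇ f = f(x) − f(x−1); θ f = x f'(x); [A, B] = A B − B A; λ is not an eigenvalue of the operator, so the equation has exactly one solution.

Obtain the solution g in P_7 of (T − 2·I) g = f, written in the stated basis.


the result is g(x) = -(9/4)x^7 + (5/8)x^6 + (63/2)x^5 + (355/2)x^4 + (1295/6)x^3 - (10885/12)x^2 - (285593/108)x - 99064/81

write g with unknown coordinates in the stated basis and equate coefficients in (T − 2·I) g = f
solving from the highest basis element down gives g = -(9/4)x^7 + (5/8)x^6 + (63/2)x^5 + (355/2)x^4 + (1295/6)x^3 - (10885/12)x^2 - (285593/108)x - 99064/81
check: T g = 63x^5 + 355x^4 + (1295/3)x^3 - (10885/6)x^2 - (285593/54)x - 198128/81
so T g − 2·g = (9/2)x^7 - (5/4)x^6 = f ✓


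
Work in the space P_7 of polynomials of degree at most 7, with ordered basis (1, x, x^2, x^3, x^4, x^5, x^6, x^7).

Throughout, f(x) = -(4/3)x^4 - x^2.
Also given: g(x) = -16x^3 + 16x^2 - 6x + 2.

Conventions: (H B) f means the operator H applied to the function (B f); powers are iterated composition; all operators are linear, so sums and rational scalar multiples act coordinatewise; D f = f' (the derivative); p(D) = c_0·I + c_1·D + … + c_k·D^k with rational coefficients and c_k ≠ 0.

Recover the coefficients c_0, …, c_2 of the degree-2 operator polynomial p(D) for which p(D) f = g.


D^0 f = -(4/3)x^4 - x^2
D^1 f = -(16/3)x^3 - 2x
D^2 f = -16x^2 - 2
matching coefficients of g against c_0 f + c_1 Df + … from the top degree down determines the c_i
solution: c_0 = 0, c_1 = 3, c_2 = -1

c_0 = 0, c_1 = 3, c_2 = -1


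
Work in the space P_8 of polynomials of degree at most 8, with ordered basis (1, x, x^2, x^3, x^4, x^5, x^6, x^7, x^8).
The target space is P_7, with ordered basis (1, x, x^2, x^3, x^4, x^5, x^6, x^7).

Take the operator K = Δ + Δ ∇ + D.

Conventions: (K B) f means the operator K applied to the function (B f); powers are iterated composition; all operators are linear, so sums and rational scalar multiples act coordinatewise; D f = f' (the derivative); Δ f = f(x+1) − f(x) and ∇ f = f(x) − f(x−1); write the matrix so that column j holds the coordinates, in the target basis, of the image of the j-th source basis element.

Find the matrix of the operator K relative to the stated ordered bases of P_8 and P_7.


the matrix is [[0, 2, 3, 1, 3, 1, 3, 1, 3]; [0, 0, 4, 9, 4, 15, 6, 21, 8]; [0, 0, 0, 6, 18, 10, 45, 21, 84]; [0, 0, 0, 0, 8, 30, 20, 105, 56]; [0, 0, 0, 0, 0, 10, 45, 35, 210]; [0, 0, 0, 0, 0, 0, 12, 63, 56]; [0, 0, 0, 0, 0, 0, 0, 14, 84]; [0, 0, 0, 0, 0, 0, 0, 0, 16]] (rows listed top to bottom)

image of 1: 0
image of x: 2
image of x^2: 4x + 3
image of x^3: 6x^2 + 9x + 1
image of x^4: 8x^3 + 18x^2 + 4x + 3
image of x^5: 10x^4 + 30x^3 + 10x^2 + 15x + 1
image of x^6: 12x^5 + 45x^4 + 20x^3 + 45x^2 + 6x + 3
image of x^7: 14x^6 + 63x^5 + 35x^4 + 105x^3 + 21x^2 + 21x + 1
image of x^8: 16x^7 + 84x^6 + 56x^5 + 210x^4 + 56x^3 + 84x^2 + 8x + 3
each image's coordinates form column j of the matrix


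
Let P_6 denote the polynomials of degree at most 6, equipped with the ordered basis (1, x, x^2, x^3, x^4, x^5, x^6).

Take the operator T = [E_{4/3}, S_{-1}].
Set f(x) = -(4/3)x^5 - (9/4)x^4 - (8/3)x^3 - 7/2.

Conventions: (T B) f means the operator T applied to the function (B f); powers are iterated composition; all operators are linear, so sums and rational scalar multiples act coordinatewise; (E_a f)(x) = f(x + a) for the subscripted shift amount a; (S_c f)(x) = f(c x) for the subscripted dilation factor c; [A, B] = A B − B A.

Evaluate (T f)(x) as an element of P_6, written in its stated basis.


the image equals g(x) = (160/9)x^4 - 24x^3 + (6848/81)x^2 - (128/3)x + 17408/729

S_{-1} f = (4/3)x^5 - (9/4)x^4 + (8/3)x^3 - 7/2
E_{4/3} S_{-1} f = (4/3)x^5 + (239/36)x^4 + (388/27)x^3 + (1480/81)x^2 + (3392/243)x + 1937/1458
E_{4/3} f = -(4/3)x^5 - (401/36)x^4 - (1036/27)x^3 - (5368/81)x^2 - (13760/243)x - 32879/1458
S_{-1} E_{4/3} f = (4/3)x^5 - (401/36)x^4 + (1036/27)x^3 - (5368/81)x^2 + (13760/243)x - 32879/1458
[E_{4/3}, S_{-1}] f = (160/9)x^4 - 24x^3 + (6848/81)x^2 - (128/3)x + 17408/729


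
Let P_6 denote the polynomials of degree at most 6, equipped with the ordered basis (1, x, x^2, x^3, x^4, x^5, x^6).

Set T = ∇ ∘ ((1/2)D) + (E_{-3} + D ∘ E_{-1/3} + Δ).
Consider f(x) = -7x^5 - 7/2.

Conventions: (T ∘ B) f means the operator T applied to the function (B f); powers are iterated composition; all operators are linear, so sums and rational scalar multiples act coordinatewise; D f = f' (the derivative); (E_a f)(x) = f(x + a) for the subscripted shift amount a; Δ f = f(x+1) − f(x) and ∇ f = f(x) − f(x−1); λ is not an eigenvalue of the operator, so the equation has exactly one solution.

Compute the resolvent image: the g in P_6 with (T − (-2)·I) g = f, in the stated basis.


write g with unknown coordinates in the stated basis and equate coefficients in (T − (-2)·I) g = f
solving from the highest basis element down gives g = -(7/3)x^5 - (35/9)x^4 + (2030/27)x^3 - (1505/27)x^2 - (152810/243)x + 423283/729
check: T g = -(7/3)x^5 + (70/9)x^4 - (4060/27)x^3 + (3010/27)x^2 + (305620/243)x - 1698235/1458
so T g − (-2)·g = -7x^5 - 7/2 = f ✓

the result is g(x) = -(7/3)x^5 - (35/9)x^4 + (2030/27)x^3 - (1505/27)x^2 - (152810/243)x + 423283/729


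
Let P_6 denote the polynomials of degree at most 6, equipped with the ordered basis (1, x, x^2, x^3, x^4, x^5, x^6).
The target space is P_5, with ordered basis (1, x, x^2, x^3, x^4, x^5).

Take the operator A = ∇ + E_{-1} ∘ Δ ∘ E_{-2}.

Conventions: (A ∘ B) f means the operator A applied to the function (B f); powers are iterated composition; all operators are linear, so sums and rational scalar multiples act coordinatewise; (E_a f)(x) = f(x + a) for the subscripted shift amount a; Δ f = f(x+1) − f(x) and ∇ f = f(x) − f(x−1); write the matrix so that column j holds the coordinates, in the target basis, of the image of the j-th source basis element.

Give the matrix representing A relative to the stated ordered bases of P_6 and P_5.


image of 1: 0
image of x: 2
image of x^2: 4x - 6
image of x^3: 6x^2 - 18x + 20
image of x^4: 8x^3 - 36x^2 + 80x - 66
image of x^5: 10x^4 - 60x^3 + 200x^2 - 330x + 212
image of x^6: 12x^5 - 90x^4 + 400x^3 - 990x^2 + 1272x - 666
each image's coordinates form column j of the matrix

the matrix is [[0, 2, -6, 20, -66, 212, -666]; [0, 0, 4, -18, 80, -330, 1272]; [0, 0, 0, 6, -36, 200, -990]; [0, 0, 0, 0, 8, -60, 400]; [0, 0, 0, 0, 0, 10, -90]; [0, 0, 0, 0, 0, 0, 12]] (rows listed top to bottom)


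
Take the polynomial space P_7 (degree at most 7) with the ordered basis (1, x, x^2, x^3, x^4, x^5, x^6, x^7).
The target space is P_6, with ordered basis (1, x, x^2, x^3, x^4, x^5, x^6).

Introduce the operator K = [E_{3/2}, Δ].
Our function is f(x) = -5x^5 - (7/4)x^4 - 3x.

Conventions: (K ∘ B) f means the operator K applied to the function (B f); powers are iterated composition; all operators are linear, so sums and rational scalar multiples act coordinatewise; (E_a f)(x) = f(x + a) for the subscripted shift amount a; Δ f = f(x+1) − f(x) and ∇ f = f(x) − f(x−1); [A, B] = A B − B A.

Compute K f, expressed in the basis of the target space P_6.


Δ f = -25x^4 - 57x^3 - (121/2)x^2 - 32x - 39/4
E_{3/2} Δ f = -25x^4 - 207x^3 - (1309/2)x^2 - (3743/4)x - 8205/16
E_{3/2} f = -5x^5 - (157/4)x^4 - 123x^3 - (1539/8)x^2 - (2451/16)x - 3285/64
Δ E_{3/2} f = -25x^4 - 207x^3 - (1309/2)x^2 - (3743/4)x - 8205/16
[E_{3/2}, Δ] f = 0

the image equals g(x) = 0


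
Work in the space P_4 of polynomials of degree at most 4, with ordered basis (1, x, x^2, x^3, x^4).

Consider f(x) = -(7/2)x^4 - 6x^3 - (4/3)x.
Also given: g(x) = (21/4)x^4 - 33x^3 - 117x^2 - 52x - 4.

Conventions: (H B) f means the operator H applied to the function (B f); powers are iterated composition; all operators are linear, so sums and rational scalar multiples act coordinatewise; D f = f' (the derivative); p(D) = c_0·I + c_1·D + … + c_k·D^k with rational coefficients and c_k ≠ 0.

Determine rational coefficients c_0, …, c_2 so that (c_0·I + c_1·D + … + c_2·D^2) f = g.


c_0 = -3/2, c_1 = 3, c_2 = 3/2

D^0 f = -(7/2)x^4 - 6x^3 - (4/3)x
D^1 f = -14x^3 - 18x^2 - 4/3
D^2 f = -42x^2 - 36x
matching coefficients of g against c_0 f + c_1 Df + … from the top degree down determines the c_i
solution: c_0 = -3/2, c_1 = 3, c_2 = 3/2


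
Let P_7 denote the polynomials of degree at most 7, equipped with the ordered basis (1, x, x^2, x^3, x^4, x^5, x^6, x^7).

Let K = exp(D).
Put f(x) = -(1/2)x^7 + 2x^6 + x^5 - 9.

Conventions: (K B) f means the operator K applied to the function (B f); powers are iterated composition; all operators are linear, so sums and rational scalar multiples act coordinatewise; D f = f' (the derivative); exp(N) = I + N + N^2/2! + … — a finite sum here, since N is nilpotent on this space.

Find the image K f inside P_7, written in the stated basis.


g(x) = -(1/2)x^7 - (3/2)x^6 + (5/2)x^5 + (35/2)x^4 + (65/2)x^3 + (59/2)x^2 + (27/2)x - 13/2

order-1 term: -(7/2)x^6 + 12x^5 + 5x^4
order-2 term: -(21/2)x^5 + 30x^4 + 10x^3
order-3 term: -(35/2)x^4 + 40x^3 + 10x^2
order-4 term: -(35/2)x^3 + 30x^2 + 5x
order-5 term: -(21/2)x^2 + 12x + 1
order-6 term: -(7/2)x + 2
order-7 term: -1/2
the series for exp(D) f terminates at order 7
exp(D) f = -(1/2)x^7 - (3/2)x^6 + (5/2)x^5 + (35/2)x^4 + (65/2)x^3 + (59/2)x^2 + (27/2)x - 13/2


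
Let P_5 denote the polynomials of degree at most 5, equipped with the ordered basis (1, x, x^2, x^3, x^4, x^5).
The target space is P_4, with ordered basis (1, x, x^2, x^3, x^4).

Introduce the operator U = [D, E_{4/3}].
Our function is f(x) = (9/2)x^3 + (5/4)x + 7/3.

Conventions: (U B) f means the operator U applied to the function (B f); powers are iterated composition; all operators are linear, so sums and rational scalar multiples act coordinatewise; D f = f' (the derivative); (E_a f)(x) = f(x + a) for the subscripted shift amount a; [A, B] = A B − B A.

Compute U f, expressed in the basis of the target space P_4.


E_{4/3} f = (9/2)x^3 + 18x^2 + (101/4)x + 44/3
D E_{4/3} f = (27/2)x^2 + 36x + 101/4
D f = (27/2)x^2 + 5/4
E_{4/3} D f = (27/2)x^2 + 36x + 101/4
[D, E_{4/3}] f = 0

the image equals g(x) = 0


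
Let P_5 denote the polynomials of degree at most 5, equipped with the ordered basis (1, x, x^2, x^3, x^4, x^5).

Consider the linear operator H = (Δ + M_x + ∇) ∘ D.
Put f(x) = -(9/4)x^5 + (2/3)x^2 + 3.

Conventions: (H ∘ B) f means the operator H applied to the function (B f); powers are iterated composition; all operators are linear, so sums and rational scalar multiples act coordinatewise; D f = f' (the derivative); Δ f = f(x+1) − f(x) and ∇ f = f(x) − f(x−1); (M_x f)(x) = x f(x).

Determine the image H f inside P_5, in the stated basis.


D f = -(45/4)x^4 + (4/3)x
Δ D f = -45x^3 - (135/2)x^2 - 45x - 119/12
M_x D f = -(45/4)x^5 + (4/3)x^2
∇ D f = -45x^3 + (135/2)x^2 - 45x + 151/12
(Δ + M_x + ∇) D f = -(45/4)x^5 - 90x^3 + (4/3)x^2 - 90x + 8/3

the result is g(x) = -(45/4)x^5 - 90x^3 + (4/3)x^2 - 90x + 8/3


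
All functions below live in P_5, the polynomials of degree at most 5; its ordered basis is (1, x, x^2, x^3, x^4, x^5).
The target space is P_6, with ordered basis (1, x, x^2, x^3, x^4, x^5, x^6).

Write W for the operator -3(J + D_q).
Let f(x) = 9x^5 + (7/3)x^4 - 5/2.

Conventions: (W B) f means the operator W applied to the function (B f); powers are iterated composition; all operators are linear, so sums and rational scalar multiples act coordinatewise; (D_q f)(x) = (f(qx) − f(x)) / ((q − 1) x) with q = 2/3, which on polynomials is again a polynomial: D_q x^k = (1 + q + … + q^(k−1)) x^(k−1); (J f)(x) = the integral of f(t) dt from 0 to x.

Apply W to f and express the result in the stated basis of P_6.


the image equals g(x) = -(9/2)x^6 - (7/5)x^5 - (211/3)x^4 - (455/27)x^3 + (15/2)x

J f = (3/2)x^6 + (7/15)x^5 - (5/2)x
D_q f = (211/9)x^4 + (455/81)x^3
(J + D_q) f = (3/2)x^6 + (7/15)x^5 + (211/9)x^4 + (455/81)x^3 - (5/2)x
(-3(J + D_q)) f = -(9/2)x^6 - (7/5)x^5 - (211/3)x^4 - (455/27)x^3 + (15/2)x


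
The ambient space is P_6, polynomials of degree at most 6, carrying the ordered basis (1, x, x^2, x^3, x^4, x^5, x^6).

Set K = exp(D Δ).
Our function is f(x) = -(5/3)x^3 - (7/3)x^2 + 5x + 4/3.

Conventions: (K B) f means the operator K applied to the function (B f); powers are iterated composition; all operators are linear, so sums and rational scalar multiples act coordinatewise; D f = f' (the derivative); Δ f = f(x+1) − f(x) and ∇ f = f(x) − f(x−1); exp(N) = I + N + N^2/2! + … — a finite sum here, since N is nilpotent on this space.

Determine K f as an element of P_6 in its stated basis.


order-1 term: -10x - 29/3
the series for exp(D Δ) f terminates at order 1
exp(D Δ) f = -(5/3)x^3 - (7/3)x^2 - 5x - 25/3

g(x) = -(5/3)x^3 - (7/3)x^2 - 5x - 25/3


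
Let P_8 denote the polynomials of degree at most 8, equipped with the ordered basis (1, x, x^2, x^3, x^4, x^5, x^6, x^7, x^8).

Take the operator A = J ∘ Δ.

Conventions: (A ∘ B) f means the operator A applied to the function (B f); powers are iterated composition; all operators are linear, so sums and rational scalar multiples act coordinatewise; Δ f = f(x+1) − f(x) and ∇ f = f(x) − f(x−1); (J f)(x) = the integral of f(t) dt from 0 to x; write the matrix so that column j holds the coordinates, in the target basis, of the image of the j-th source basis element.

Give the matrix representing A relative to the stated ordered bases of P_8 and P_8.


image of 1: 0
image of x: x
image of x^2: x^2 + x
image of x^3: x^3 + (3/2)x^2 + x
image of x^4: x^4 + 2x^3 + 2x^2 + x
image of x^5: x^5 + (5/2)x^4 + (10/3)x^3 + (5/2)x^2 + x
image of x^6: x^6 + 3x^5 + 5x^4 + 5x^3 + 3x^2 + x
image of x^7: x^7 + (7/2)x^6 + 7x^5 + (35/4)x^4 + 7x^3 + (7/2)x^2 + x
image of x^8: x^8 + 4x^7 + (28/3)x^6 + 14x^5 + 14x^4 + (28/3)x^3 + 4x^2 + x
each image's coordinates form column j of the matrix

the matrix is [[0, 0, 0, 0, 0, 0, 0, 0, 0]; [0, 1, 1, 1, 1, 1, 1, 1, 1]; [0, 0, 1, 3/2, 2, 5/2, 3, 7/2, 4]; [0, 0, 0, 1, 2, 10/3, 5, 7, 28/3]; [0, 0, 0, 0, 1, 5/2, 5, 35/4, 14]; [0, 0, 0, 0, 0, 1, 3, 7, 14]; [0, 0, 0, 0, 0, 0, 1, 7/2, 28/3]; [0, 0, 0, 0, 0, 0, 0, 1, 4]; [0, 0, 0, 0, 0, 0, 0, 0, 1]] (rows listed top to bottom)


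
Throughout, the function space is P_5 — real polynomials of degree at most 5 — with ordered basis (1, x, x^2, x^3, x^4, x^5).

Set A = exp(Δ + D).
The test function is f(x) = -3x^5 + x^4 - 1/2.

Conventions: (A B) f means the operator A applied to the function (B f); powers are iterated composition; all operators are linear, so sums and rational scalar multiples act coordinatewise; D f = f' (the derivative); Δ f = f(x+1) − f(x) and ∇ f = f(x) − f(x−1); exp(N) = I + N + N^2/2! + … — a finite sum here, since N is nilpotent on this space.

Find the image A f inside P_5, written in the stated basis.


order-1 term: -30x^4 - 22x^3 - 24x^2 - 11x - 2
order-2 term: -120x^3 - 156x^2 - 141x - 49
order-3 term: -240x^2 - 328x - 186
order-4 term: -240x - 224
order-5 term: -96
the series for exp(Δ + D) f terminates at order 5
exp(Δ + D) f = -3x^5 - 29x^4 - 142x^3 - 420x^2 - 720x - 1115/2

the result is g(x) = -3x^5 - 29x^4 - 142x^3 - 420x^2 - 720x - 1115/2


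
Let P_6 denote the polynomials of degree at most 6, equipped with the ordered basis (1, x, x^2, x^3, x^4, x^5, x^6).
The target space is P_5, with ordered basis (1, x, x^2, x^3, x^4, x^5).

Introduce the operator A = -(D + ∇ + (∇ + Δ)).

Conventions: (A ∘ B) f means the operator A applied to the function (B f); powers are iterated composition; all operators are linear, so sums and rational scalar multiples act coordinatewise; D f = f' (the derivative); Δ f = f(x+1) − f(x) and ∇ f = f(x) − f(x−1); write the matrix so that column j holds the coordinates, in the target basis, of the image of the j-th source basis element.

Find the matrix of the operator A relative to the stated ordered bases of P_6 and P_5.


image of 1: 0
image of x: -4
image of x^2: -8x + 1
image of x^3: -12x^2 + 3x - 3
image of x^4: -16x^3 + 6x^2 - 12x + 1
image of x^5: -20x^4 + 10x^3 - 30x^2 + 5x - 3
image of x^6: -24x^5 + 15x^4 - 60x^3 + 15x^2 - 18x + 1
each image's coordinates form column j of the matrix

the matrix is [[0, -4, 1, -3, 1, -3, 1]; [0, 0, -8, 3, -12, 5, -18]; [0, 0, 0, -12, 6, -30, 15]; [0, 0, 0, 0, -16, 10, -60]; [0, 0, 0, 0, 0, -20, 15]; [0, 0, 0, 0, 0, 0, -24]] (rows listed top to bottom)


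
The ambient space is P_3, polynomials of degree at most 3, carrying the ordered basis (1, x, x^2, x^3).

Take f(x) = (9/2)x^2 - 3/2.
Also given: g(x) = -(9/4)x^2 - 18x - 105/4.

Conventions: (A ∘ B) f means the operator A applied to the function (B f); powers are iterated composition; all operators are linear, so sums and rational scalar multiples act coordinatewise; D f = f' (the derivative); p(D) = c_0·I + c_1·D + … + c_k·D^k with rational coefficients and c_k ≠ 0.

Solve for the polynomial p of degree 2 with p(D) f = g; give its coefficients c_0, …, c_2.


c_0 = -1/2, c_1 = -2, c_2 = -3

D^0 f = (9/2)x^2 - 3/2
D^1 f = 9x
D^2 f = 9
matching coefficients of g against c_0 f + c_1 Df + … from the top degree down determines the c_i
solution: c_0 = -1/2, c_1 = -2, c_2 = -3
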